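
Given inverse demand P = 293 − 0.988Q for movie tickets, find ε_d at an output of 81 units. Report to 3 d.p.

-2.661

At Q = 81, P = 293 − 0.988(81) = 212.97.
dP/dQ = −0.988, so dQ/dP = 1/(−0.988) = -1.012.
ε = (dQ/dP)(P/Q) = (-1.012)(212.97/81).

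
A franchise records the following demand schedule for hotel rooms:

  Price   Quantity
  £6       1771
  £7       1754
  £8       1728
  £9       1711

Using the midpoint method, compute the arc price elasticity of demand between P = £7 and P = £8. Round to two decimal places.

At P = 7, Q = 1754; at P = 8, Q = 1728.
ΔQ = -26, ΔP = 1. Midpoints: P̄ = 7.50, Q̄ = 1741.0.
ε = (ΔQ/ΔP)(P̄/Q̄) = (-26/1)(7.50/1741.0).

-0.11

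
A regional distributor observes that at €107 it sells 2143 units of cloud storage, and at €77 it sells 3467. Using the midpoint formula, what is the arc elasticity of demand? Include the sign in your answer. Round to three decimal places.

ΔQ = 3467 − 2143 = 1324; ΔP = 77 − 107 = -30.
Midpoints: P̄ = 92.00, Q̄ = 2805.0.
ε = (ΔQ/ΔP)(P̄/Q̄) = (1324/-30)(92.00/2805.0).

-1.448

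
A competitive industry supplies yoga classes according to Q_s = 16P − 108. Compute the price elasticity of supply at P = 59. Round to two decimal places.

At P = 59, Q_s = 836.
dQ_s/dP = 16.
ε_s = (dQ_s/dP)(P/Q_s) = (16)(59/836).

1.13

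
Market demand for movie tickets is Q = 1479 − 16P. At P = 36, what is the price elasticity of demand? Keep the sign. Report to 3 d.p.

At P = 36, Q = 903.
dQ/dP = −16.
ε = (dQ/dP)(P/Q) = (-16)(36/903).
|ε| < 1, so demand is inelastic at this price.

-0.638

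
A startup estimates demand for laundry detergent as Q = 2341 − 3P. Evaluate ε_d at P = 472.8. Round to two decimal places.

At P = 472.8, Q = 922.600.
dQ/dP = −3.
ε = (dQ/dP)(P/Q) = (-3)(472.8/922.600).
|ε| > 1, so demand is elastic at this price.

-1.54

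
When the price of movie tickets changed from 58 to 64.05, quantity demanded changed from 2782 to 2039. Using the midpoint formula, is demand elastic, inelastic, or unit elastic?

elastic

Arc ε ≈ -3.109.
|ε| = 3.11 > 1.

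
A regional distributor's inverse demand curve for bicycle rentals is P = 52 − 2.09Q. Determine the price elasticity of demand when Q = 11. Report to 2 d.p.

At Q = 11, P = 52 − 2.09(11) = 29.01.
dP/dQ = −2.09, so dQ/dP = 1/(−2.09) = -0.478.
ε = (dQ/dP)(P/Q) = (-0.478)(29.01/11).

-1.26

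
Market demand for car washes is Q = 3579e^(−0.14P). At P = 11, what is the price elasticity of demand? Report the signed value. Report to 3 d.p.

At P = 11, Q = 767.270.
dQ/dP = −0.14·3579e^(−0.14P) = −0.14Q = -107.418.
ε = (dQ/dP)(P/Q) = (-107.418)(11/767.270).

-1.540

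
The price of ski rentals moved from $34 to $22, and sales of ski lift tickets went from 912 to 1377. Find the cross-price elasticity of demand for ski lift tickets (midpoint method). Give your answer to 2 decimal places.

-0.95

ΔQ_x = 1377 − 912 = 465; ΔP_y = 22 − 34 = -12.
Midpoints: P̄_y = 28.00, Q̄_x = 1144.5.
ε_xy = (ΔQ_x/ΔP_y)(P̄_y/Q̄_x) = (465/-12)(28.00/1144.5).
ε_xy < 0, so the goods are complements.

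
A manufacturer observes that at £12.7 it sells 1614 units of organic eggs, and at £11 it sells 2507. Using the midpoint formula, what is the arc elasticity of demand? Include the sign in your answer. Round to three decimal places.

ΔQ = 2507 − 1614 = 893; ΔP = 11 − 12.7 = -1.7.
Midpoints: P̄ = 11.85, Q̄ = 2060.5.
ε = (ΔQ/ΔP)(P̄/Q̄) = (893/-1.7)(11.85/2060.5).

-3.021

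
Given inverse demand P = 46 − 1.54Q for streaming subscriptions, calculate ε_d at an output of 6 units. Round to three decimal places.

-3.978

At Q = 6, P = 46 − 1.54(6) = 36.76.
dP/dQ = −1.54, so dQ/dP = 1/(−1.54) = -0.649.
ε = (dQ/dP)(P/Q) = (-0.649)(36.76/6).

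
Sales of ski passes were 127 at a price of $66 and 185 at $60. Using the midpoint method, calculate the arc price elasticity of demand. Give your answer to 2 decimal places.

-3.90

ΔQ = 185 − 127 = 58; ΔP = 60 − 66 = -6.
Midpoints: P̄ = 63.00, Q̄ = 156.0.
ε = (ΔQ/ΔP)(P̄/Q̄) = (58/-6)(63.00/156.0).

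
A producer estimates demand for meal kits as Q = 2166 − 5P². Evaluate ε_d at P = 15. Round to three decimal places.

-2.161

At P = 15, Q = 1041.
dQ/dP = −10P = -150.
ε = (dQ/dP)(P/Q) = (-150)(15/1041).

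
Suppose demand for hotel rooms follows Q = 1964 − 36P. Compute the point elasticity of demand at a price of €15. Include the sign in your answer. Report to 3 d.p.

-0.379

At P = 15, Q = 1424.
dQ/dP = −36.
ε = (dQ/dP)(P/Q) = (-36)(15/1424).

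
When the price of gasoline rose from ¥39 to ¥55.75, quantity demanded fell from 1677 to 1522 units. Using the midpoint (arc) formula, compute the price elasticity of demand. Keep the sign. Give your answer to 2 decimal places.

ΔQ = 1522 − 1677 = -155; ΔP = 55.75 − 39 = 16.75.
Midpoints: P̄ = 47.38, Q̄ = 1599.5.
ε = (ΔQ/ΔP)(P̄/Q̄) = (-155/16.75)(47.38/1599.5).

-0.27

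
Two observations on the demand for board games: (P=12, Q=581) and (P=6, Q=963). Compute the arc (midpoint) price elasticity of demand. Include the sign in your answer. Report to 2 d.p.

ΔQ = 963 − 581 = 382; ΔP = 6 − 12 = -6.
Midpoints: P̄ = 9.00, Q̄ = 772.0.
ε = (ΔQ/ΔP)(P̄/Q̄) = (382/-6)(9.00/772.0).

-0.74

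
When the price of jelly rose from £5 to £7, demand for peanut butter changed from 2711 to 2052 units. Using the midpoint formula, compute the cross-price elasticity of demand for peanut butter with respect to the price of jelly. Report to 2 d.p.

ΔQ_x = 2052 − 2711 = -659; ΔP_y = 7 − 5 = 2.
Midpoints: P̄_y = 6.00, Q̄_x = 2381.5.
ε_xy = (ΔQ_x/ΔP_y)(P̄_y/Q̄_x) = (-659/2)(6.00/2381.5).
ε_xy < 0, so the goods are complements.

-0.83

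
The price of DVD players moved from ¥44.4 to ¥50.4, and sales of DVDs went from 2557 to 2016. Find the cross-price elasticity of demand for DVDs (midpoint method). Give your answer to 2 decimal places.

-1.87

ΔQ_x = 2016 − 2557 = -541; ΔP_y = 50.4 − 44.4 = 6.
Midpoints: P̄_y = 47.40, Q̄_x = 2286.5.
ε_xy = (ΔQ_x/ΔP_y)(P̄_y/Q̄_x) = (-541/6)(47.40/2286.5).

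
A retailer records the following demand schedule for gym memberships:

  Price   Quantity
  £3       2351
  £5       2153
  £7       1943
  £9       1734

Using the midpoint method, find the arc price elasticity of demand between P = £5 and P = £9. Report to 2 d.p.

-0.38

At P = 5, Q = 2153; at P = 9, Q = 1734.
ΔQ = -419, ΔP = 4. Midpoints: P̄ = 7.00, Q̄ = 1943.5.
ε = (ΔQ/ΔP)(P̄/Q̄) = (-419/4)(7.00/1943.5).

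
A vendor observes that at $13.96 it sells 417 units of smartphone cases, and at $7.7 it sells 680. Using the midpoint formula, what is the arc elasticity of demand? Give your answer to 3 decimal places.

-0.830

ΔQ = 680 − 417 = 263; ΔP = 7.7 − 13.96 = -6.26.
Midpoints: P̄ = 10.83, Q̄ = 548.5.
ε = (ΔQ/ΔP)(P̄/Q̄) = (263/-6.26)(10.83/548.5).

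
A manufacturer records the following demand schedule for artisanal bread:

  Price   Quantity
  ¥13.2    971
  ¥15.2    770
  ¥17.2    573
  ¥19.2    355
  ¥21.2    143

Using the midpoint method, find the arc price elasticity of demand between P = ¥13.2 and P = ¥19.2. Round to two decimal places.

-2.51

At P = 13.2, Q = 971; at P = 19.2, Q = 355.
ΔQ = -616, ΔP = 6.0. Midpoints: P̄ = 16.20, Q̄ = 663.0.
ε = (ΔQ/ΔP)(P̄/Q̄) = (-616/6.0)(16.20/663.0).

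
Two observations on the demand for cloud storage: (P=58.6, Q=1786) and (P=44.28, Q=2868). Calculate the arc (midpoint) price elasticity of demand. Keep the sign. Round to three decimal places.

ΔQ = 2868 − 1786 = 1082; ΔP = 44.28 − 58.6 = -14.32.
Midpoints: P̄ = 51.44, Q̄ = 2327.0.
ε = (ΔQ/ΔP)(P̄/Q̄) = (1082/-14.32)(51.44/2327.0).

-1.670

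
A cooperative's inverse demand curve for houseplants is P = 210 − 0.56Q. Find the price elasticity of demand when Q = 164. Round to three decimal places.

-1.287

At Q = 164, P = 210 − 0.56(164) = 118.16.
dP/dQ = −0.56, so dQ/dP = 1/(−0.56) = -1.786.
ε = (dQ/dP)(P/Q) = (-1.786)(118.16/164).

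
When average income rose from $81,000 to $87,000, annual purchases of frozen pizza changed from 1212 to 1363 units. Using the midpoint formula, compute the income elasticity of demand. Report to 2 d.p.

ΔQ = 151, ΔI = 6000. Midpoints: Ī = 84,000, Q̄ = 1287.5.
ε_I = (ΔQ/ΔI)(Ī/Q̄) = (151/6000)(84000/1287.5).
ε_I > 0, so the good is normal.

1.64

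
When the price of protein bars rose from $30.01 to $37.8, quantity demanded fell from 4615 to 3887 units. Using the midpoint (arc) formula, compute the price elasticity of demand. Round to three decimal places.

ΔQ = 3887 − 4615 = -728; ΔP = 37.8 − 30.01 = 7.79.
Midpoints: P̄ = 33.91, Q̄ = 4251.0.
ε = (ΔQ/ΔP)(P̄/Q̄) = (-728/7.79)(33.91/4251.0).

-0.745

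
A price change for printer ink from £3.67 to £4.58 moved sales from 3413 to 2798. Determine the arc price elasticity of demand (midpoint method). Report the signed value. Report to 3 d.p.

-0.898

ΔQ = 2798 − 3413 = -615; ΔP = 4.58 − 3.67 = 0.91.
Midpoints: P̄ = 4.12, Q̄ = 3105.5.
ε = (ΔQ/ΔP)(P̄/Q̄) = (-615/0.91)(4.12/3105.5).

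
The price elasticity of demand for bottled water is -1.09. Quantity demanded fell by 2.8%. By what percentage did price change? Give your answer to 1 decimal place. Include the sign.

%ΔP ≈ %ΔQ / ε = (-2.8%)/(-1.09) = 2.57%.

2.6%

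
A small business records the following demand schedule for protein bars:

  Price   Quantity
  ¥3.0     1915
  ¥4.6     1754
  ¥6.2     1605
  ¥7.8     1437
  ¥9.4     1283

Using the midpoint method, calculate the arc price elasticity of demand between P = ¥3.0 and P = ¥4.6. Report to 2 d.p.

At P = 3.0, Q = 1915; at P = 4.6, Q = 1754.
ΔQ = -161, ΔP = 1.6. Midpoints: P̄ = 3.80, Q̄ = 1834.5.
ε = (ΔQ/ΔP)(P̄/Q̄) = (-161/1.6)(3.80/1834.5).

-0.21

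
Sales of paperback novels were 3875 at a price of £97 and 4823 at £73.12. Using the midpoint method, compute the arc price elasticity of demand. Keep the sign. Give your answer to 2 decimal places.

-0.78

ΔQ = 4823 − 3875 = 948; ΔP = 73.12 − 97 = -23.88.
Midpoints: P̄ = 85.06, Q̄ = 4349.0.
ε = (ΔQ/ΔP)(P̄/Q̄) = (948/-23.88)(85.06/4349.0).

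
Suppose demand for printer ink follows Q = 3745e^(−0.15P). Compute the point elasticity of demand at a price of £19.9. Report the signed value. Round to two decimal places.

-2.99

At P = 19.9, Q = 189.270.
dQ/dP = −0.15·3745e^(−0.15P) = −0.15Q = -28.391.
ε = (dQ/dP)(P/Q) = (-28.391)(19.9/189.270).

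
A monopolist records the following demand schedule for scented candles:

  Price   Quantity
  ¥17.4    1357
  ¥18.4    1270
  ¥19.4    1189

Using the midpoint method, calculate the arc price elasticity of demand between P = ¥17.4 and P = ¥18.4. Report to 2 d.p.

At P = 17.4, Q = 1357; at P = 18.4, Q = 1270.
ΔQ = -87, ΔP = 1.0. Midpoints: P̄ = 17.90, Q̄ = 1313.5.
ε = (ΔQ/ΔP)(P̄/Q̄) = (-87/1.0)(17.90/1313.5).

-1.19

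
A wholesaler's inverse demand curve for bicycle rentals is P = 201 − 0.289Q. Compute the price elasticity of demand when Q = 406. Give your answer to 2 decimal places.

At Q = 406, P = 201 − 0.289(406) = 83.67.
dP/dQ = −0.289, so dQ/dP = 1/(−0.289) = -3.460.
ε = (dQ/dP)(P/Q) = (-3.460)(83.67/406).

-0.71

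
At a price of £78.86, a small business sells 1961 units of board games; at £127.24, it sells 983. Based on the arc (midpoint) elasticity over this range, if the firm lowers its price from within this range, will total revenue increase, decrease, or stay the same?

increase

Arc ε = (-978/48.38)(103.05/1472.0) ≈ -1.415.
|ε| = 1.42 > 1, so demand is elastic. A price cut therefore raises total revenue.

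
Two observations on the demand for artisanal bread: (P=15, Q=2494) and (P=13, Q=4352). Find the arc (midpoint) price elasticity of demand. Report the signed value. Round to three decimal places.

ΔQ = 4352 − 2494 = 1858; ΔP = 13 − 15 = -2.
Midpoints: P̄ = 14.00, Q̄ = 3423.0.
ε = (ΔQ/ΔP)(P̄/Q̄) = (1858/-2)(14.00/3423.0).

-3.800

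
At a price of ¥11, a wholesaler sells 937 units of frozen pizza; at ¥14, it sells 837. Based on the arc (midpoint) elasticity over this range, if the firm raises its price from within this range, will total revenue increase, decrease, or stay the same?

Arc ε = (-100/3)(12.50/887.0) ≈ -0.470.
|ε| = 0.47 < 1, so demand is inelastic. A price rise therefore raises total revenue.

increase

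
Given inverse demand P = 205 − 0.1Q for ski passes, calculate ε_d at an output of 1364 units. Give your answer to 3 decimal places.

-0.503

At Q = 1364, P = 205 − 0.1(1364) = 68.60.
dP/dQ = −0.1, so dQ/dP = 1/(−0.1) = -10.000.
ε = (dQ/dP)(P/Q) = (-10.000)(68.60/1364).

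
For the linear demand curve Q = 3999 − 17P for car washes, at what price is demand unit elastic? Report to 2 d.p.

117.62

For linear demand Q = a − bP, ε = −bP/(a − bP). |ε| = 1 when bP = a − bP, i.e. P = a/(2b).
P = 3999/(2·17) = 3999/34 = 117.6176.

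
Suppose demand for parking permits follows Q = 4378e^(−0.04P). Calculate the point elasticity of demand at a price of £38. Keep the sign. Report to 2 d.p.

At P = 38, Q = 957.521.
dQ/dP = −0.04·4378e^(−0.04P) = −0.04Q = -38.301.
ε = (dQ/dP)(P/Q) = (-38.301)(38/957.521).

-1.52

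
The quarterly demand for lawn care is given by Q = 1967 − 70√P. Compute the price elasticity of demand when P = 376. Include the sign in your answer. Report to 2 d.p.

At P = 376, Q = 609.650.
dQ/dP = −70/(2√P) = -1.805.
ε = (dQ/dP)(P/Q) = (-1.805)(376/609.650).
|ε| > 1, so demand is elastic at this price.

-1.11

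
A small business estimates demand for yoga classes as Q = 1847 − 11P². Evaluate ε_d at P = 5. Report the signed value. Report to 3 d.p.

At P = 5, Q = 1572.
dQ/dP = −22P = -110.
ε = (dQ/dP)(P/Q) = (-110)(5/1572).
|ε| < 1, so demand is inelastic at this price.

-0.350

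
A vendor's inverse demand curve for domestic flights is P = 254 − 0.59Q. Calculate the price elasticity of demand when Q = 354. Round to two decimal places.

At Q = 354, P = 254 − 0.59(354) = 45.14.
dP/dQ = −0.59, so dQ/dP = 1/(−0.59) = -1.695.
ε = (dQ/dP)(P/Q) = (-1.695)(45.14/354).

-0.22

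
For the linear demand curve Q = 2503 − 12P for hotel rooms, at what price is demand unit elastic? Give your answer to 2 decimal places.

For linear demand Q = a − bP, ε = −bP/(a − bP). |ε| = 1 when bP = a − bP, i.e. P = a/(2b).
P = 2503/(2·12) = 2503/24 = 104.2917.

104.29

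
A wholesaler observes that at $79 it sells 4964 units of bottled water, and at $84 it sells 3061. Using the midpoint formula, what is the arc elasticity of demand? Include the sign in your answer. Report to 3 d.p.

ΔQ = 3061 − 4964 = -1903; ΔP = 84 − 79 = 5.
Midpoints: P̄ = 81.50, Q̄ = 4012.5.
ε = (ΔQ/ΔP)(P̄/Q̄) = (-1903/5)(81.50/4012.5).

-7.731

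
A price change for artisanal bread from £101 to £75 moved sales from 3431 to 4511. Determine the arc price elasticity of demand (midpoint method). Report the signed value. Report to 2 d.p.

-0.92

ΔQ = 4511 − 3431 = 1080; ΔP = 75 − 101 = -26.
Midpoints: P̄ = 88.00, Q̄ = 3971.0.
ε = (ΔQ/ΔP)(P̄/Q̄) = (1080/-26)(88.00/3971.0).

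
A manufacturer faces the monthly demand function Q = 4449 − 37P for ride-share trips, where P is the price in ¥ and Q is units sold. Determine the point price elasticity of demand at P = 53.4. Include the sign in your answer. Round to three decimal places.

At P = 53.4, Q = 2473.200.
dQ/dP = −37.
ε = (dQ/dP)(P/Q) = (-37)(53.4/2473.200).

-0.799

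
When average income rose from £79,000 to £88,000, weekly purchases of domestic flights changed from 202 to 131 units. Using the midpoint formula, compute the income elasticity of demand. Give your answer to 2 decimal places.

ΔQ = -71, ΔI = 9000. Midpoints: Ī = 83,500, Q̄ = 166.5.
ε_I = (ΔQ/ΔI)(Ī/Q̄) = (-71/9000)(83500/166.5).
ε_I < 0, so the good is inferior.

-3.96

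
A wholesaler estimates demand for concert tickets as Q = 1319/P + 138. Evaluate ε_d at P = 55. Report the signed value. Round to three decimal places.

At P = 55, Q = 161.982.
dQ/dP = −1319/P² = -0.436.
ε = (dQ/dP)(P/Q) = (-0.436)(55/161.982).

-0.148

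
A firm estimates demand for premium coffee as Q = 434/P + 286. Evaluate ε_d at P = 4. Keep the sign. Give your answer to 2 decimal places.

At P = 4, Q = 394.500.
dQ/dP = −434/P² = -27.125.
ε = (dQ/dP)(P/Q) = (-27.125)(4/394.500).

-0.28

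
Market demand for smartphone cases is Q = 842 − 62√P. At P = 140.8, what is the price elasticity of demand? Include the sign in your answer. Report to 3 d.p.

-3.460

At P = 140.8, Q = 106.313.
dQ/dP = −62/(2√P) = -2.613.
ε = (dQ/dP)(P/Q) = (-2.613)(140.8/106.313).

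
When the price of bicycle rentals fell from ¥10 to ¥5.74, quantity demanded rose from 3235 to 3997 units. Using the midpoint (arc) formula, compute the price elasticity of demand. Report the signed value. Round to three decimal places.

-0.389

ΔQ = 3997 − 3235 = 762; ΔP = 5.74 − 10 = -4.26.
Midpoints: P̄ = 7.87, Q̄ = 3616.0.
ε = (ΔQ/ΔP)(P̄/Q̄) = (762/-4.26)(7.87/3616.0).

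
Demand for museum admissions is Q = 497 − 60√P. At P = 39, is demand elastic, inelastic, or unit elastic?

Q = 122.300, dQ/dP = -4.804.
ε = (dQ/dP)(P/Q) ≈ -1.532.
|ε| = 1.53 > 1.

elastic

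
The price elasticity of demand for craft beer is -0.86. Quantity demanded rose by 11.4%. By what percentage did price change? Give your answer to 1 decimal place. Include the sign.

%ΔP ≈ %ΔQ / ε = (11.4%)/(-0.86) = -13.26%.

-13.3%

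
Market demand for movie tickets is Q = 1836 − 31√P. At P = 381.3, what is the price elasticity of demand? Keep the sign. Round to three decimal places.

-0.246

At P = 381.3, Q = 1230.666.
dQ/dP = −31/(2√P) = -0.794.
ε = (dQ/dP)(P/Q) = (-0.794)(381.3/1230.666).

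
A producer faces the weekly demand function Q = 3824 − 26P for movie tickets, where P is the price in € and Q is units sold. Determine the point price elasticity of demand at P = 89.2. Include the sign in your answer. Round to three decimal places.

At P = 89.2, Q = 1504.800.
dQ/dP = −26.
ε = (dQ/dP)(P/Q) = (-26)(89.2/1504.800).

-1.541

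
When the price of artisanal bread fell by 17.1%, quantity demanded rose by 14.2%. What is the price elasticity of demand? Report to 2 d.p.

ε = %ΔQ / %ΔP = (14.2)/(-17.1) = -0.830.

-0.83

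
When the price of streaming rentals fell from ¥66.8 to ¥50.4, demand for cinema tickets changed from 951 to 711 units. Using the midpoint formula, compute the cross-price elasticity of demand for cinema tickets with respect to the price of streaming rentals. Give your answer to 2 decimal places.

ΔQ_x = 711 − 951 = -240; ΔP_y = 50.4 − 66.8 = -16.4.
Midpoints: P̄_y = 58.60, Q̄_x = 831.0.
ε_xy = (ΔQ_x/ΔP_y)(P̄_y/Q̄_x) = (-240/-16.4)(58.60/831.0).
ε_xy > 0, so the goods are substitutes.

1.03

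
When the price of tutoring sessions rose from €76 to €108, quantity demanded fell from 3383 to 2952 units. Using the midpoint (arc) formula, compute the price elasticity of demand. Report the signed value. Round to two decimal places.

-0.39

ΔQ = 2952 − 3383 = -431; ΔP = 108 − 76 = 32.
Midpoints: P̄ = 92.00, Q̄ = 3167.5.
ε = (ΔQ/ΔP)(P̄/Q̄) = (-431/32)(92.00/3167.5).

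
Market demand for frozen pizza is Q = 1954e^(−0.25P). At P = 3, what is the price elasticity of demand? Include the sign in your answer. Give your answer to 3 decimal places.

At P = 3, Q = 923.004.
dQ/dP = −0.25·1954e^(−0.25P) = −0.25Q = -230.751.
ε = (dQ/dP)(P/Q) = (-230.751)(3/923.004).
|ε| < 1, so demand is inelastic at this price.

-0.750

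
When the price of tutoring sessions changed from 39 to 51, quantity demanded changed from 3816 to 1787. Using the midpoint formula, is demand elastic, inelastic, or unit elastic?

elastic

Arc ε ≈ -2.716.
|ε| = 2.72 > 1.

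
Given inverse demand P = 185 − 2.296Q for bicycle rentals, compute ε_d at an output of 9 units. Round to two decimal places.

-7.95

At Q = 9, P = 185 − 2.296(9) = 164.34.
dP/dQ = −2.296, so dQ/dP = 1/(−2.296) = -0.436.
ε = (dQ/dP)(P/Q) = (-0.436)(164.34/9).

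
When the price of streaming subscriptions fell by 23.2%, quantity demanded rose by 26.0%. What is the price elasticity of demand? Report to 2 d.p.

ε = %ΔQ / %ΔP = (26.0)/(-23.2) = -1.121.

-1.12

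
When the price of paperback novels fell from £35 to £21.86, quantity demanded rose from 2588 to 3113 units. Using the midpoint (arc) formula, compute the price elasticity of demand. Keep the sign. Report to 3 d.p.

-0.398

ΔQ = 3113 − 2588 = 525; ΔP = 21.86 − 35 = -13.14.
Midpoints: P̄ = 28.43, Q̄ = 2850.5.
ε = (ΔQ/ΔP)(P̄/Q̄) = (525/-13.14)(28.43/2850.5).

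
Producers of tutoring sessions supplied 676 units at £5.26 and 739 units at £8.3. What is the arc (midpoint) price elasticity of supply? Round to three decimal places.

ΔQ = 739 − 676 = 63; ΔP = 8.3 − 5.26 = 3.04.
Midpoints: P̄ = 6.78, Q̄ = 707.5.
ε_s = (ΔQ/ΔP)(P̄/Q̄) = (63/3.04)(6.78/707.5).

0.199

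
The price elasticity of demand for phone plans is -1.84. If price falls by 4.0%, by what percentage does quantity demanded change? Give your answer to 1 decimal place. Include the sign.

7.4%

%ΔQ ≈ ε × %ΔP = (-1.84)(-4.0%) = 7.36%.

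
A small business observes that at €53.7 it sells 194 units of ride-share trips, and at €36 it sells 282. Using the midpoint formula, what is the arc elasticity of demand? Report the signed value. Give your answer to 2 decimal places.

-0.94

ΔQ = 282 − 194 = 88; ΔP = 36 − 53.7 = -17.7.
Midpoints: P̄ = 44.85, Q̄ = 238.0.
ε = (ΔQ/ΔP)(P̄/Q̄) = (88/-17.7)(44.85/238.0).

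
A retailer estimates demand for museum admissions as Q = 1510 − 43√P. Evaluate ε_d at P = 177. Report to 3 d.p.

At P = 177, Q = 937.922.
dQ/dP = −43/(2√P) = -1.616.
ε = (dQ/dP)(P/Q) = (-1.616)(177/937.922).
|ε| < 1, so demand is inelastic at this price.

-0.305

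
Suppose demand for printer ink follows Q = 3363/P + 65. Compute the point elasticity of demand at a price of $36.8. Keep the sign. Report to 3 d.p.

At P = 36.8, Q = 156.386.
dQ/dP = −3363/P² = -2.483.
ε = (dQ/dP)(P/Q) = (-2.483)(36.8/156.386).

-0.584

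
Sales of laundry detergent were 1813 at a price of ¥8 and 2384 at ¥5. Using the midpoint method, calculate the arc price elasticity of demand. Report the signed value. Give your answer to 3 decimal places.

-0.590

ΔQ = 2384 − 1813 = 571; ΔP = 5 − 8 = -3.
Midpoints: P̄ = 6.50, Q̄ = 2098.5.
ε = (ΔQ/ΔP)(P̄/Q̄) = (571/-3)(6.50/2098.5).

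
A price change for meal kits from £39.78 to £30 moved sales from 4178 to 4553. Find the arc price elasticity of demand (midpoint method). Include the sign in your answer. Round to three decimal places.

-0.306

ΔQ = 4553 − 4178 = 375; ΔP = 30 − 39.78 = -9.78.
Midpoints: P̄ = 34.89, Q̄ = 4365.5.
ε = (ΔQ/ΔP)(P̄/Q̄) = (375/-9.78)(34.89/4365.5).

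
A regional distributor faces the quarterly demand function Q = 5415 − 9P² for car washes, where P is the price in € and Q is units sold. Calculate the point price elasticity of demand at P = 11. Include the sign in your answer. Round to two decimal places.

-0.50

At P = 11, Q = 4326.
dQ/dP = −18P = -198.
ε = (dQ/dP)(P/Q) = (-198)(11/4326).
|ε| < 1, so demand is inelastic at this price.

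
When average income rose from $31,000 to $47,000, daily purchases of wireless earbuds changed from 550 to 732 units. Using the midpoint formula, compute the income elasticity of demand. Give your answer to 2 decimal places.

0.69

ΔQ = 182, ΔI = 16000. Midpoints: Ī = 39,000, Q̄ = 641.0.
ε_I = (ΔQ/ΔI)(Ī/Q̄) = (182/16000)(39000/641.0).
ε_I > 0, so the good is normal.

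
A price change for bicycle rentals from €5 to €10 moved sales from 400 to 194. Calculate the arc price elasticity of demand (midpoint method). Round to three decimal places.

ΔQ = 194 − 400 = -206; ΔP = 10 − 5 = 5.
Midpoints: P̄ = 7.50, Q̄ = 297.0.
ε = (ΔQ/ΔP)(P̄/Q̄) = (-206/5)(7.50/297.0).

-1.040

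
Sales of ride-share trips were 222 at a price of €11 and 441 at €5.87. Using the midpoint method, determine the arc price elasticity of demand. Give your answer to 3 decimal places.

ΔQ = 441 − 222 = 219; ΔP = 5.87 − 11 = -5.13.
Midpoints: P̄ = 8.44, Q̄ = 331.5.
ε = (ΔQ/ΔP)(P̄/Q̄) = (219/-5.13)(8.44/331.5).

-1.086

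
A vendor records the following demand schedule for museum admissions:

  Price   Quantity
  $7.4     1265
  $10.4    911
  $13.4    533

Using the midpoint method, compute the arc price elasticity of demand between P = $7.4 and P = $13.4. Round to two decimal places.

At P = 7.4, Q = 1265; at P = 13.4, Q = 533.
ΔQ = -732, ΔP = 6.0. Midpoints: P̄ = 10.40, Q̄ = 899.0.
ε = (ΔQ/ΔP)(P̄/Q̄) = (-732/6.0)(10.40/899.0).

-1.41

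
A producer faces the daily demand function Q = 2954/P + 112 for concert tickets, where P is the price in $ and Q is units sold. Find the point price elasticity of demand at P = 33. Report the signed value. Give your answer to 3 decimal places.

At P = 33, Q = 201.515.
dQ/dP = −2954/P² = -2.713.
ε = (dQ/dP)(P/Q) = (-2.713)(33/201.515).

-0.444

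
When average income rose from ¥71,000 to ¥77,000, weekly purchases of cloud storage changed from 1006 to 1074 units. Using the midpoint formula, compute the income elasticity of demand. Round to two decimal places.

ΔQ = 68, ΔI = 6000. Midpoints: Ī = 74,000, Q̄ = 1040.0.
ε_I = (ΔQ/ΔI)(Ī/Q̄) = (68/6000)(74000/1040.0).

0.81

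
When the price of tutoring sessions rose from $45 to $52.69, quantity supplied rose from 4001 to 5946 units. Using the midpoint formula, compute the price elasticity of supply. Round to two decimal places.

2.48

ΔQ = 5946 − 4001 = 1945; ΔP = 52.69 − 45 = 7.69.
Midpoints: P̄ = 48.84, Q̄ = 4973.5.
ε_s = (ΔQ/ΔP)(P̄/Q̄) = (1945/7.69)(48.84/4973.5).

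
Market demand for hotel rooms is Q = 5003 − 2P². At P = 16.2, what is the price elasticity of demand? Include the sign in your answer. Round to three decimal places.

-0.234

At P = 16.2, Q = 4478.120.
dQ/dP = −4P = -64.800.
ε = (dQ/dP)(P/Q) = (-64.800)(16.2/4478.120).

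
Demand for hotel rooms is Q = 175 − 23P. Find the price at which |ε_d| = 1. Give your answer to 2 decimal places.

For linear demand Q = a − bP, ε = −bP/(a − bP). |ε| = 1 when bP = a − bP, i.e. P = a/(2b).
P = 175/(2·23) = 175/46 = 3.8043.

3.80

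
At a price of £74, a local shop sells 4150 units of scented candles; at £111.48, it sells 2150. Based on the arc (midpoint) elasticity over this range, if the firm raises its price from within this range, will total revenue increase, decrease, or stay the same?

decrease

Arc ε = (-2000/37.48)(92.74/3150.0) ≈ -1.571.
|ε| = 1.57 > 1, so demand is elastic. A price rise therefore reduces total revenue.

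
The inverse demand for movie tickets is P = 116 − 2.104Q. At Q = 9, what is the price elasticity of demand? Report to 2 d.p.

-5.13

At Q = 9, P = 116 − 2.104(9) = 97.06.
dP/dQ = −2.104, so dQ/dP = 1/(−2.104) = -0.475.
ε = (dQ/dP)(P/Q) = (-0.475)(97.06/9).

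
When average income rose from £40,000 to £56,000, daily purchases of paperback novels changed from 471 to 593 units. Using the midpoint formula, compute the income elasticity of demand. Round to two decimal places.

0.69

ΔQ = 122, ΔI = 16000. Midpoints: Ī = 48,000, Q̄ = 532.0.
ε_I = (ΔQ/ΔI)(Ī/Q̄) = (122/16000)(48000/532.0).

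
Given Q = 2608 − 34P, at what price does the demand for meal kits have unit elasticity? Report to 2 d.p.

For linear demand Q = a − bP, ε = −bP/(a − bP). |ε| = 1 when bP = a − bP, i.e. P = a/(2b).
P = 2608/(2·34) = 2608/68 = 38.3529.

38.35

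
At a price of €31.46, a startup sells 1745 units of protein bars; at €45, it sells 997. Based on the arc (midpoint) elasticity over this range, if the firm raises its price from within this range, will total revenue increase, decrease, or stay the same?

Arc ε = (-748/13.54)(38.23/1371.0) ≈ -1.540.
|ε| = 1.54 > 1, so demand is elastic. A price rise therefore reduces total revenue.

decrease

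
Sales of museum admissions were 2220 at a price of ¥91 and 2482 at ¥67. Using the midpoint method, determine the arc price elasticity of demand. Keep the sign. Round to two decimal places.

-0.37

ΔQ = 2482 − 2220 = 262; ΔP = 67 − 91 = -24.
Midpoints: P̄ = 79.00, Q̄ = 2351.0.
ε = (ΔQ/ΔP)(P̄/Q̄) = (262/-24)(79.00/2351.0).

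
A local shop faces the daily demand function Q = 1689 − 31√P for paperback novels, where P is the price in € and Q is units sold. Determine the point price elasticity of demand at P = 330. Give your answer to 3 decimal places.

-0.250

At P = 330, Q = 1125.857.
dQ/dP = −31/(2√P) = -0.853.
ε = (dQ/dP)(P/Q) = (-0.853)(330/1125.857).
|ε| < 1, so demand is inelastic at this price.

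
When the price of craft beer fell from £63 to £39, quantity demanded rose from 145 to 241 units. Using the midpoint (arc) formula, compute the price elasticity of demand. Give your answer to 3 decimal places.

-1.057

ΔQ = 241 − 145 = 96; ΔP = 39 − 63 = -24.
Midpoints: P̄ = 51.00, Q̄ = 193.0.
ε = (ΔQ/ΔP)(P̄/Q̄) = (96/-24)(51.00/193.0).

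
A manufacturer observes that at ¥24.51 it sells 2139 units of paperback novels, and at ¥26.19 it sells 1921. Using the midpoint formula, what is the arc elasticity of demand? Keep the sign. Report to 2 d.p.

-1.62

ΔQ = 1921 − 2139 = -218; ΔP = 26.19 − 24.51 = 1.68.
Midpoints: P̄ = 25.35, Q̄ = 2030.0.
ε = (ΔQ/ΔP)(P̄/Q̄) = (-218/1.68)(25.35/2030.0).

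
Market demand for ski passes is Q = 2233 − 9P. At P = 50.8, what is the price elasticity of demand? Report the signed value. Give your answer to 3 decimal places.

At P = 50.8, Q = 1775.800.
dQ/dP = −9.
ε = (dQ/dP)(P/Q) = (-9)(50.8/1775.800).
|ε| < 1, so demand is inelastic at this price.

-0.257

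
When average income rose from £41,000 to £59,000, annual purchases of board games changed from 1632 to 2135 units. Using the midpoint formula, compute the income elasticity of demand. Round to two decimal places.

0.74

ΔQ = 503, ΔI = 18000. Midpoints: Ī = 50,000, Q̄ = 1883.5.
ε_I = (ΔQ/ΔI)(Ī/Q̄) = (503/18000)(50000/1883.5).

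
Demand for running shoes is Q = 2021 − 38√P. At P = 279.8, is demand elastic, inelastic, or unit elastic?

Q = 1385.366, dQ/dP = -1.136.
ε = (dQ/dP)(P/Q) ≈ -0.229.
|ε| = 0.23 < 1.

inelastic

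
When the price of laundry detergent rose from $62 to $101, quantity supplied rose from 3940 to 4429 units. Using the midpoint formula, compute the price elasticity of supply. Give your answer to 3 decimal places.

0.244

ΔQ = 4429 − 3940 = 489; ΔP = 101 − 62 = 39.
Midpoints: P̄ = 81.50, Q̄ = 4184.5.
ε_s = (ΔQ/ΔP)(P̄/Q̄) = (489/39)(81.50/4184.5).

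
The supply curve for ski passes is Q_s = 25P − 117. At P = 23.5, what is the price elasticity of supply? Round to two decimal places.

At P = 23.5, Q_s = 470.50.
dQ_s/dP = 25.
ε_s = (dQ_s/dP)(P/Q_s) = (25)(23.5/470.50).

1.25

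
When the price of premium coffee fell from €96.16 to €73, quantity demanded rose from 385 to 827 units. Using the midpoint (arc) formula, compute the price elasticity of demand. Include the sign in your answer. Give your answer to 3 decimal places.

ΔQ = 827 − 385 = 442; ΔP = 73 − 96.16 = -23.16.
Midpoints: P̄ = 84.58, Q̄ = 606.0.
ε = (ΔQ/ΔP)(P̄/Q̄) = (442/-23.16)(84.58/606.0).

-2.664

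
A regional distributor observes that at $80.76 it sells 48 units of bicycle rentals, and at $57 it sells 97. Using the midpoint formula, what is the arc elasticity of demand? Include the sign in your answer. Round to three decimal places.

ΔQ = 97 − 48 = 49; ΔP = 57 − 80.76 = -23.76.
Midpoints: P̄ = 68.88, Q̄ = 72.5.
ε = (ΔQ/ΔP)(P̄/Q̄) = (49/-23.76)(68.88/72.5).

-1.959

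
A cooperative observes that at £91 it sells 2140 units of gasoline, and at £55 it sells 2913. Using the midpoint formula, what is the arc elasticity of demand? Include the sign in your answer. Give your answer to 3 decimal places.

-0.620

ΔQ = 2913 − 2140 = 773; ΔP = 55 − 91 = -36.
Midpoints: P̄ = 73.00, Q̄ = 2526.5.
ε = (ΔQ/ΔP)(P̄/Q̄) = (773/-36)(73.00/2526.5).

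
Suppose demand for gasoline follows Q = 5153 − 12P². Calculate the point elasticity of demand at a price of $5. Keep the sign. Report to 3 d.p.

At P = 5, Q = 4853.
dQ/dP = −24P = -120.
ε = (dQ/dP)(P/Q) = (-120)(5/4853).
|ε| < 1, so demand is inelastic at this price.

-0.124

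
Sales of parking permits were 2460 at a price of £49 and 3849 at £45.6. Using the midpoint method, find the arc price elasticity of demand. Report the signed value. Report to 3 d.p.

ΔQ = 3849 − 2460 = 1389; ΔP = 45.6 − 49 = -3.4.
Midpoints: P̄ = 47.30, Q̄ = 3154.5.
ε = (ΔQ/ΔP)(P̄/Q̄) = (1389/-3.4)(47.30/3154.5).

-6.126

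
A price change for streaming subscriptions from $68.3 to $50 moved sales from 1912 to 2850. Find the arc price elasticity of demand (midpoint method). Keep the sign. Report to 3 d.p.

ΔQ = 2850 − 1912 = 938; ΔP = 50 − 68.3 = -18.3.
Midpoints: P̄ = 59.15, Q̄ = 2381.0.
ε = (ΔQ/ΔP)(P̄/Q̄) = (938/-18.3)(59.15/2381.0).

-1.273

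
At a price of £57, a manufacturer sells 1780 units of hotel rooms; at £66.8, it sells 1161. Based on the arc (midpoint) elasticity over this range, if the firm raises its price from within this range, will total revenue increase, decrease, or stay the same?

Arc ε = (-619/9.8)(61.90/1470.5) ≈ -2.659.
|ε| = 2.66 > 1, so demand is elastic. A price rise therefore reduces total revenue.

decrease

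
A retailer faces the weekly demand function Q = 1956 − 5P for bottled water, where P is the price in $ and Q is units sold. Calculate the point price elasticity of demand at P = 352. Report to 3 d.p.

-8.980

At P = 352, Q = 196.
dQ/dP = −5.
ε = (dQ/dP)(P/Q) = (-5)(352/196).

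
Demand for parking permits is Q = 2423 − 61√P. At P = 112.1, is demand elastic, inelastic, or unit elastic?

Q = 1777.149, dQ/dP = -2.881.
ε = (dQ/dP)(P/Q) ≈ -0.182.
|ε| = 0.18 < 1.

inelastic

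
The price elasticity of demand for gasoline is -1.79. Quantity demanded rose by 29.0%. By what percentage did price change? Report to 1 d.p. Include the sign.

%ΔP ≈ %ΔQ / ε = (29.0%)/(-1.79) = -16.20%.

-16.2%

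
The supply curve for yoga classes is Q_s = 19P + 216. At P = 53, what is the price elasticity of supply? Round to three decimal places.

0.823

At P = 53, Q_s = 1223.
dQ_s/dP = 19.
ε_s = (dQ_s/dP)(P/Q_s) = (19)(53/1223).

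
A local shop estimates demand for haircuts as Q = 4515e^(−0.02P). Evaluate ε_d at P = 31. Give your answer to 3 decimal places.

-0.620

At P = 31, Q = 2428.819.
dQ/dP = −0.02·4515e^(−0.02P) = −0.02Q = -48.576.
ε = (dQ/dP)(P/Q) = (-48.576)(31/2428.819).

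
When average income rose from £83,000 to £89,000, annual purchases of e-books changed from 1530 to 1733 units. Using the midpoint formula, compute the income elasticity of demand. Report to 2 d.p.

1.78

ΔQ = 203, ΔI = 6000. Midpoints: Ī = 86,000, Q̄ = 1631.5.
ε_I = (ΔQ/ΔI)(Ī/Q̄) = (203/6000)(86000/1631.5).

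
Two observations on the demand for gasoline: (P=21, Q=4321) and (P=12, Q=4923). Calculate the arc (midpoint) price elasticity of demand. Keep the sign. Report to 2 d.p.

ΔQ = 4923 − 4321 = 602; ΔP = 12 − 21 = -9.
Midpoints: P̄ = 16.50, Q̄ = 4622.0.
ε = (ΔQ/ΔP)(P̄/Q̄) = (602/-9)(16.50/4622.0).

-0.24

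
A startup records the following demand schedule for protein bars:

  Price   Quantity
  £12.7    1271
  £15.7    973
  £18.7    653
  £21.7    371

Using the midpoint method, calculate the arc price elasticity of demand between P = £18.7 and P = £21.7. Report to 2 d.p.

At P = 18.7, Q = 653; at P = 21.7, Q = 371.
ΔQ = -282, ΔP = 3.0. Midpoints: P̄ = 20.20, Q̄ = 512.0.
ε = (ΔQ/ΔP)(P̄/Q̄) = (-282/3.0)(20.20/512.0).

-3.71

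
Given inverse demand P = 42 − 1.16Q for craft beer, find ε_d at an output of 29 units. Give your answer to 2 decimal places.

-0.25

At Q = 29, P = 42 − 1.16(29) = 8.36.
dP/dQ = −1.16, so dQ/dP = 1/(−1.16) = -0.862.
ε = (dQ/dP)(P/Q) = (-0.862)(8.36/29).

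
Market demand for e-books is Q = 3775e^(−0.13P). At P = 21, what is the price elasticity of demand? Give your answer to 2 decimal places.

-2.73

At P = 21, Q = 246.203.
dQ/dP = −0.13·3775e^(−0.13P) = −0.13Q = -32.006.
ε = (dQ/dP)(P/Q) = (-32.006)(21/246.203).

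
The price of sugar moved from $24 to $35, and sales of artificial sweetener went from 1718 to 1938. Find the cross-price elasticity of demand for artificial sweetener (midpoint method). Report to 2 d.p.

ΔQ_x = 1938 − 1718 = 220; ΔP_y = 35 − 24 = 11.
Midpoints: P̄_y = 29.50, Q̄_x = 1828.0.
ε_xy = (ΔQ_x/ΔP_y)(P̄_y/Q̄_x) = (220/11)(29.50/1828.0).

0.32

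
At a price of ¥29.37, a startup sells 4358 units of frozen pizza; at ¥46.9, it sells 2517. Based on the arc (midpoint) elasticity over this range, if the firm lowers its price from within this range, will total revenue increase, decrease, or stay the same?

Arc ε = (-1841/17.53)(38.13/3437.5) ≈ -1.165.
|ε| = 1.17 > 1, so demand is elastic. A price cut therefore raises total revenue.

increase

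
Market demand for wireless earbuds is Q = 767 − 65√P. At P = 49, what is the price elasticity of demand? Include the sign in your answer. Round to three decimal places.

-0.729

At P = 49, Q = 312.
dQ/dP = −65/(2√P) = -4.643.
ε = (dQ/dP)(P/Q) = (-4.643)(49/312).
|ε| < 1, so demand is inelastic at this price.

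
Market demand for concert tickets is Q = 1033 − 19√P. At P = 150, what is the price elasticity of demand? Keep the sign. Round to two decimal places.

-0.15

At P = 150, Q = 800.298.
dQ/dP = −19/(2√P) = -0.776.
ε = (dQ/dP)(P/Q) = (-0.776)(150/800.298).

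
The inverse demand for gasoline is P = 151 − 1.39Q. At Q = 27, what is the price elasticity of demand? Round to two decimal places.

-3.02

At Q = 27, P = 151 − 1.39(27) = 113.47.
dP/dQ = −1.39, so dQ/dP = 1/(−1.39) = -0.719.
ε = (dQ/dP)(P/Q) = (-0.719)(113.47/27).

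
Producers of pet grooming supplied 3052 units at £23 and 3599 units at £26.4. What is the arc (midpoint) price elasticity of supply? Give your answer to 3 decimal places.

1.195

ΔQ = 3599 − 3052 = 547; ΔP = 26.4 − 23 = 3.4.
Midpoints: P̄ = 24.70, Q̄ = 3325.5.
ε_s = (ΔQ/ΔP)(P̄/Q̄) = (547/3.4)(24.70/3325.5).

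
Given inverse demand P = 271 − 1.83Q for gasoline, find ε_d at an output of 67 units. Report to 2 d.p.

At Q = 67, P = 271 − 1.83(67) = 148.39.
dP/dQ = −1.83, so dQ/dP = 1/(−1.83) = -0.546.
ε = (dQ/dP)(P/Q) = (-0.546)(148.39/67).

-1.21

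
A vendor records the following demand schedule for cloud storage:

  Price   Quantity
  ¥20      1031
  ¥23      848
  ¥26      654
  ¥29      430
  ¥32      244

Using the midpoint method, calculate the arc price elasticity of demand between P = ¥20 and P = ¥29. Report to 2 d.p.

-2.24

At P = 20, Q = 1031; at P = 29, Q = 430.
ΔQ = -601, ΔP = 9. Midpoints: P̄ = 24.50, Q̄ = 730.5.
ε = (ΔQ/ΔP)(P̄/Q̄) = (-601/9)(24.50/730.5).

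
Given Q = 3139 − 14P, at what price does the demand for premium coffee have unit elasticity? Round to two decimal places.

112.11

For linear demand Q = a − bP, ε = −bP/(a − bP). |ε| = 1 when bP = a − bP, i.e. P = a/(2b).
P = 3139/(2·14) = 3139/28 = 112.1071.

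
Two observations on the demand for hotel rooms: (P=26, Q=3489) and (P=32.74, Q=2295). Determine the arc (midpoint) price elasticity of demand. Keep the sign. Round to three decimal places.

-1.799

ΔQ = 2295 − 3489 = -1194; ΔP = 32.74 − 26 = 6.74.
Midpoints: P̄ = 29.37, Q̄ = 2892.0.
ε = (ΔQ/ΔP)(P̄/Q̄) = (-1194/6.74)(29.37/2892.0).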